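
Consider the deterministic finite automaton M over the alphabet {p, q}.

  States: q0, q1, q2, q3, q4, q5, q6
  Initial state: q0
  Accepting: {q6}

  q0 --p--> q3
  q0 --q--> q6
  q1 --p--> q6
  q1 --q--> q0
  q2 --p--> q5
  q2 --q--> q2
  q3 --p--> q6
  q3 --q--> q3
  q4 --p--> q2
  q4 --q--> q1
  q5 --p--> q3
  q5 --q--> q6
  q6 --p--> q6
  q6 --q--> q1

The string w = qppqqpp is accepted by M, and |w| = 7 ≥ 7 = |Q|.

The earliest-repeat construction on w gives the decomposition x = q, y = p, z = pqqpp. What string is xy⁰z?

qpqqpp

xy⁰z = xz = q·pqqpp = qpqqpp.
Reading y = p takes M from q6 back to q6, so after x the machine is still in q6, and z then leads to the accepting state q6. Hence qpqqpp ∈ L(M).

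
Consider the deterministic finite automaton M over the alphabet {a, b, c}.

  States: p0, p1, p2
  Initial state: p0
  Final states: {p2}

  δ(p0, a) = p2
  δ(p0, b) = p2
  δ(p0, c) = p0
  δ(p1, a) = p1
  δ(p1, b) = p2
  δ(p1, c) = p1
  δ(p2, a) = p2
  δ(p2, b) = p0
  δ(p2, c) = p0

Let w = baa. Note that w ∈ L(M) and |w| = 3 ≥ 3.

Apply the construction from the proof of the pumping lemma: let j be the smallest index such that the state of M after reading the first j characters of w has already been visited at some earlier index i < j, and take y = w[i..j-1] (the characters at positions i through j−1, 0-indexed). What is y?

State sequence: p0 -b-> p2 -a-> p2 -a-> p2
First repeat at step 2: p2 was already visited.

So i = 1, j = 2, giving x = w[0:1] = b, y = w[1:2] = a, z = w[2:3] = a.
Check: |xy| = 2 ≤ 3 and |y| = 1 ≥ 1. Reading y takes M from p2 back to p2, so every xyⁱz is accepted.
Pumping length from the standard proof: p = 3 (the number of states). The repeated state found above gives |xy| = j ≤ 3 and |y| = j − i ≥ 1.

a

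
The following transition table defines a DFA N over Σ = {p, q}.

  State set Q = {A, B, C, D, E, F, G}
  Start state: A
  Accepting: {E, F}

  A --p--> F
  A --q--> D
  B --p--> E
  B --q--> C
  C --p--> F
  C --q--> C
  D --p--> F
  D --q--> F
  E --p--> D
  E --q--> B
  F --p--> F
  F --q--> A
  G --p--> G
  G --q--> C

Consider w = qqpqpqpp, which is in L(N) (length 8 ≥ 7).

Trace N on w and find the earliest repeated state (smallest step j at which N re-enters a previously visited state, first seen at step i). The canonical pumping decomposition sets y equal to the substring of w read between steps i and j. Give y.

p

Run of N on w = q q p q p q p p:
  step 0: A  (start)
  step 1: D  (read q: A→D)
  step 2: F  (read q: D→F)
  step 3: F  (read p: F→F)   ← first repeat (F seen earlier)
  step 4: A  (read q: F→A)
  step 5: F  (read p: A→F)
  step 6: A  (read q: F→A)
  step 7: F  (read p: A→F)
  step 8: F  (read p: F→F)

So i = 2, j = 3, giving x = w[0:2] = qq, y = w[2:3] = p, z = w[3:8] = qpqpp.
Check: |xy| = 3 ≤ 7 and |y| = 1 ≥ 1. Reading y takes N from F back to F, so every xyⁱz is accepted.
The DFA has 7 states, so the proof of the pumping lemma guarantees a repeated state among the first 7+1 visited; the segment between the two visits is the pumpable y.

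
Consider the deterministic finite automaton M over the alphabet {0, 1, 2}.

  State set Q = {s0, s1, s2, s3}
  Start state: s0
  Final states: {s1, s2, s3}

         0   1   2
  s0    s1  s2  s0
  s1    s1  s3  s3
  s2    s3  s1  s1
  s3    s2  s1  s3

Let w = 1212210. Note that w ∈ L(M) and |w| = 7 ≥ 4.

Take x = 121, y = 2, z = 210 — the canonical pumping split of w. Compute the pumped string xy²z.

xy^2z = 121·2·2·210 = 12122210.
Reading y = 2 takes M from s3 back to s3, so after x·y·y the machine is still in s3, and z then leads to the accepting state s1. Hence 12122210 ∈ L(M).

12122210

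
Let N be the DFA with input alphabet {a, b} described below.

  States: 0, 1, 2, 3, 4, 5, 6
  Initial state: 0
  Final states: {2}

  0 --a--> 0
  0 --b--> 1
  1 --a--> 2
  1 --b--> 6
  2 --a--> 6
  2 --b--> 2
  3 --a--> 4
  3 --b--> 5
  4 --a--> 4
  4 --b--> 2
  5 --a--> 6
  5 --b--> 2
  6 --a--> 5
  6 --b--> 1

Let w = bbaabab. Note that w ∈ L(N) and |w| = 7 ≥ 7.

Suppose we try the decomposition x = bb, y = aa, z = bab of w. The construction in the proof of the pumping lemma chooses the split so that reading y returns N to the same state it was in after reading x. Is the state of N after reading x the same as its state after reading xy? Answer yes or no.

yes

State sequence: 0 -b-> 1 -b-> 6 -a-> 5 -a-> 6

After x (step 2): 6. After xy (step 4): 6.
They match, so y = aa drives N around a cycle from 6 back to itself; pumping y any number of times keeps N in 6 before reading z, and xyⁱz ∈ L(N) for every i ≥ 0.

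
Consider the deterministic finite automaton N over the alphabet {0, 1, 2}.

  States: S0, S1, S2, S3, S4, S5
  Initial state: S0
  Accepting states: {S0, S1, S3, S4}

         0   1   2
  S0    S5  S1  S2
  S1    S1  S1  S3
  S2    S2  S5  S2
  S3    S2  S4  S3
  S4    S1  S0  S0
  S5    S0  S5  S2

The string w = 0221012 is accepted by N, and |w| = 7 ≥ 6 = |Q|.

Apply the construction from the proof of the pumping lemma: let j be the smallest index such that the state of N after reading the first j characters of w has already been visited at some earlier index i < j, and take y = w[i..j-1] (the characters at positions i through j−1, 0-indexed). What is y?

2

Run of N on w = 0 2 2 1 0 1 2:
  step 0: S0  (start)
  step 1: S5  (read 0: S0→S5)
  step 2: S2  (read 2: S5→S2)
  step 3: S2  (read 2: S2→S2)   ← first repeat (S2 seen earlier)
  step 4: S5  (read 1: S2→S5)
  step 5: S0  (read 0: S5→S0)
  step 6: S1  (read 1: S0→S1)
  step 7: S3  (read 2: S1→S3)

So i = 2, j = 3, giving x = w[0:2] = 02, y = w[2:3] = 2, z = w[3:7] = 1012.
Check: |xy| = 3 ≤ 6 and |y| = 1 ≥ 1. Reading y takes N from S2 back to S2, so every xyⁱz is accepted.
Pumping length from the standard proof: p = 6 (the number of states). The repeated state found above gives |xy| = j ≤ 6 and |y| = j − i ≥ 1.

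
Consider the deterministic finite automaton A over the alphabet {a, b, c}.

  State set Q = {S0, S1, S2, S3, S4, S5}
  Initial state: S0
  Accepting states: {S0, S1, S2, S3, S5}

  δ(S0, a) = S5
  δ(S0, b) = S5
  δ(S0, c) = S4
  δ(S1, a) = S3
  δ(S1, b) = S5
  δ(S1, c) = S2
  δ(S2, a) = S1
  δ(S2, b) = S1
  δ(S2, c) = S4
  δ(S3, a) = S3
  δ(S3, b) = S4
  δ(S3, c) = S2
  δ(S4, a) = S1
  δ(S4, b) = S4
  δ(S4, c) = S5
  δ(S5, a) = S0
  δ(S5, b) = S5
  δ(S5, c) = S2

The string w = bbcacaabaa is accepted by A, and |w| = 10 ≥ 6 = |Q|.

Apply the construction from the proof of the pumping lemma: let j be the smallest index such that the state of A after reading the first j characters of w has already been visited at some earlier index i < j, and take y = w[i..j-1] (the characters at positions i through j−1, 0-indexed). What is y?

Run of A on w = b b c a c a a b a a:
  step 0: S0  (start)
  step 1: S5  (read b: S0→S5)
  step 2: S5  (read b: S5→S5)   ← first repeat (S5 seen earlier)
  step 3: S2  (read c: S5→S2)
  step 4: S1  (read a: S2→S1)
  step 5: S2  (read c: S1→S2)
  step 6: S1  (read a: S2→S1)
  step 7: S3  (read a: S1→S3)
  step 8: S4  (read b: S3→S4)
  step 9: S1  (read a: S4→S1)
  step 10: S3  (read a: S1→S3)

So i = 1, j = 2, giving x = w[0:1] = b, y = w[1:2] = b, z = w[2:10] = cacaabaa.
Check: |xy| = 2 ≤ 6 and |y| = 1 ≥ 1. Reading y takes A from S5 back to S5, so every xyⁱz is accepted.

b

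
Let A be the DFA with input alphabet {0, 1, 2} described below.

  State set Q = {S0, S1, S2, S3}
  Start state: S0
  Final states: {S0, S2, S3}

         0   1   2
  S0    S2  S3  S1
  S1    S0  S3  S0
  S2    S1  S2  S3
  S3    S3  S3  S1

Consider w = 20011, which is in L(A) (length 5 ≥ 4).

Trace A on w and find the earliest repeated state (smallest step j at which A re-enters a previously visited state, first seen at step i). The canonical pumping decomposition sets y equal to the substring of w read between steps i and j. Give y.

20

Run of A on w = 2 0 0 1 1:
  step 0: S0  (start)
  step 1: S1  (read 2: S0→S1)
  step 2: S0  (read 0: S1→S0)   ← first repeat (S0 seen earlier)
  step 3: S2  (read 0: S0→S2)
  step 4: S2  (read 1: S2→S2)
  step 5: S2  (read 1: S2→S2)

So i = 0, j = 2, giving x = w[0:0] = ε, y = w[0:2] = 20, z = w[2:5] = 011.
Check: |xy| = 2 ≤ 4 and |y| = 2 ≥ 1. Reading y takes A from S0 back to S0, so every xyⁱz is accepted.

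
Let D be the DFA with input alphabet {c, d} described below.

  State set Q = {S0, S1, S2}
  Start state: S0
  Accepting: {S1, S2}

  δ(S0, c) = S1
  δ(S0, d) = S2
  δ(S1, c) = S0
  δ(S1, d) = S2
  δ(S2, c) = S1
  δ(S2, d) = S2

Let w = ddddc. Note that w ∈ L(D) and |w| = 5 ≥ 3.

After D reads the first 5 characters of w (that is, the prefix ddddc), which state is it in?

S1

State sequence: S0 -d-> S2 -d-> S2 -d-> S2 -d-> S2 -c-> S1

After reading 5 characters, D is in state S1.
(This kind of state-tracing is the core of the pumping-lemma construction: with 3 states, pigeonhole forces a repeat within the first 3 steps.)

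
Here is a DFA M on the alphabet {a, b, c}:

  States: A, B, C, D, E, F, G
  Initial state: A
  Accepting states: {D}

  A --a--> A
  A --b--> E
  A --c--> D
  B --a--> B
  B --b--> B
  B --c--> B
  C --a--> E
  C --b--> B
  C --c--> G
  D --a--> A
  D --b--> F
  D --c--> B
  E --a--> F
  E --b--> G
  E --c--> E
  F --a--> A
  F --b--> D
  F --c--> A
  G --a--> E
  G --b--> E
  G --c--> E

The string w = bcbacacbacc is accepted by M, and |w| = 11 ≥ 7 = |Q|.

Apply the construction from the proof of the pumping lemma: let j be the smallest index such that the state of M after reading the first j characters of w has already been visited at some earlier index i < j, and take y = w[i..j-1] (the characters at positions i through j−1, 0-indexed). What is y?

State sequence: A -b-> E -c-> E -b-> G -a-> E -c-> E -a-> F -c-> A -b-> E -a-> F -c-> A -c-> D
First repeat at step 2: E was already visited.

So i = 1, j = 2, giving x = w[0:1] = b, y = w[1:2] = c, z = w[2:11] = bacacbacc.
Check: |xy| = 2 ≤ 7 and |y| = 1 ≥ 1. Reading y takes M from E back to E, so every xyⁱz is accepted.

c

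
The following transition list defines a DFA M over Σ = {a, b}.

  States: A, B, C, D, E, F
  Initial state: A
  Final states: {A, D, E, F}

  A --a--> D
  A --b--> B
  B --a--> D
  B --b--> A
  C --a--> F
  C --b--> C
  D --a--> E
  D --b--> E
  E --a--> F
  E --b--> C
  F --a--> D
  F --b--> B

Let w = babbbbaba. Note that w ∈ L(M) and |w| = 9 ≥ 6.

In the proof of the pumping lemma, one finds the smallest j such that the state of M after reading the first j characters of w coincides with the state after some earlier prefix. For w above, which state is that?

State sequence: A -b-> B -a-> D -b-> E -b-> C -b-> C -b-> C -a-> F -b-> B -a-> D
First repeat at step 5: C was already visited.

The earliest repeat is at step j = 5: M is in C, which it already visited at step i = 4.
The DFA has 6 states, so the proof of the pumping lemma guarantees a repeated state among the first 6+1 visited; the segment between the two visits is the pumpable y.

C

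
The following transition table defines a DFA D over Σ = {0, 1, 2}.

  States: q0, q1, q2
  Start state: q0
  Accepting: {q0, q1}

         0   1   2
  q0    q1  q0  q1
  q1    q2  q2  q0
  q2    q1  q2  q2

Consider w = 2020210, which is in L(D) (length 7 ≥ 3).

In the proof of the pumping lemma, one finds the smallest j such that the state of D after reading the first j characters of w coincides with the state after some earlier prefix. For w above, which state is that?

Run of D on w = 2 0 2 0 2 1 0:
  step 0: q0  (start)
  step 1: q1  (read 2: q0→q1)
  step 2: q2  (read 0: q1→q2)
  step 3: q2  (read 2: q2→q2)   ← first repeat (q2 seen earlier)
  step 4: q1  (read 0: q2→q1)
  step 5: q0  (read 2: q1→q0)
  step 6: q0  (read 1: q0→q0)
  step 7: q1  (read 0: q0→q1)

The earliest repeat is at step j = 3: D is in q2, which it already visited at step i = 2.
Pumping length from the standard proof: p = 3 (the number of states). The repeated state found above gives |xy| = j ≤ 3 and |y| = j − i ≥ 1.

q2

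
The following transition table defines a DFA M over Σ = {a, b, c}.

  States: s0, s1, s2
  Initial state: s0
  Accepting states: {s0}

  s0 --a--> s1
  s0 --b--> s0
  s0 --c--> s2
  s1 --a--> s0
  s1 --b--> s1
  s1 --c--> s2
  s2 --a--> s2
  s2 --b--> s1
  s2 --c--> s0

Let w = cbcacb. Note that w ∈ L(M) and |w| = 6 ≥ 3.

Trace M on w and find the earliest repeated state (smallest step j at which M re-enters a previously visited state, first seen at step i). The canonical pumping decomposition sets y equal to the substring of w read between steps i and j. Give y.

bc

State sequence: s0 -c-> s2 -b-> s1 -c-> s2 -a-> s2 -c-> s0 -b-> s0
First repeat at step 3: s2 was already visited.

So i = 1, j = 3, giving x = w[0:1] = c, y = w[1:3] = bc, z = w[3:6] = acb.
Check: |xy| = 3 ≤ 3 and |y| = 2 ≥ 1. Reading y takes M from s2 back to s2, so every xyⁱz is accepted.
Pumping length from the standard proof: p = 3 (the number of states). The repeated state found above gives |xy| = j ≤ 3 and |y| = j − i ≥ 1.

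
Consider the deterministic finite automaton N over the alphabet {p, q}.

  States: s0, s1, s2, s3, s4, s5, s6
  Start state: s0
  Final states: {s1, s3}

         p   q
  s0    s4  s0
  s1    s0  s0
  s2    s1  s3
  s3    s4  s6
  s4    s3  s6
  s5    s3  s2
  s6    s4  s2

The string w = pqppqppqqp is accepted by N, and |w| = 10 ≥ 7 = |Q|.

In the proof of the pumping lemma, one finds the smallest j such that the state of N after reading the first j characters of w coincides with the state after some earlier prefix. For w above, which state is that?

s4

Run of N on w = p q p p q p p q q p:
  step 0: s0  (start)
  step 1: s4  (read p: s0→s4)
  step 2: s6  (read q: s4→s6)
  step 3: s4  (read p: s6→s4)   ← first repeat (s4 seen earlier)
  step 4: s3  (read p: s4→s3)
  step 5: s6  (read q: s3→s6)
  step 6: s4  (read p: s6→s4)
  step 7: s3  (read p: s4→s3)
  step 8: s6  (read q: s3→s6)
  step 9: s2  (read q: s6→s2)
  step 10: s1  (read p: s2→s1)

The earliest repeat is at step j = 3: N is in s4, which it already visited at step i = 1.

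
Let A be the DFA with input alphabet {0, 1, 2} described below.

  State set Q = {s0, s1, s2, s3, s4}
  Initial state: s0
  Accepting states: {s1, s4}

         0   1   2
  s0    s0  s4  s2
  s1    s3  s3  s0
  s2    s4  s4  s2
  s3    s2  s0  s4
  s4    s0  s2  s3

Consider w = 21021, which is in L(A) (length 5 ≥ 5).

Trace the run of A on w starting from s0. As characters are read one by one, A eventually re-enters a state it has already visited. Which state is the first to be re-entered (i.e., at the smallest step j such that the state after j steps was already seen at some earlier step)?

State sequence: s0 -2-> s2 -1-> s4 -0-> s0 -2-> s2 -1-> s4
First repeat at step 3: s0 was already visited.

The earliest repeat is at step j = 3: A is in s0, which it already visited at step i = 0.
Since A has 5 states, any run of length ≥ 5 visits 5+1 states, so by pigeonhole some state repeats within the first 5 steps — that repeat gives the pumpable loop.

s0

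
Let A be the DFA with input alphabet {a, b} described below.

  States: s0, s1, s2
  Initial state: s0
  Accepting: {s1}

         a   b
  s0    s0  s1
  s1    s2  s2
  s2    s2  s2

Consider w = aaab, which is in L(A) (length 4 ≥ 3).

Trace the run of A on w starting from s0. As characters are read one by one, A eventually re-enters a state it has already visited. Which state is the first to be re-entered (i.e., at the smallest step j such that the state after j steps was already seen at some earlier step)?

s0

State sequence: s0 -a-> s0 -a-> s0 -a-> s0 -b-> s1
First repeat at step 1: s0 was already visited.

The earliest repeat is at step j = 1: A is in s0, which it already visited at step i = 0.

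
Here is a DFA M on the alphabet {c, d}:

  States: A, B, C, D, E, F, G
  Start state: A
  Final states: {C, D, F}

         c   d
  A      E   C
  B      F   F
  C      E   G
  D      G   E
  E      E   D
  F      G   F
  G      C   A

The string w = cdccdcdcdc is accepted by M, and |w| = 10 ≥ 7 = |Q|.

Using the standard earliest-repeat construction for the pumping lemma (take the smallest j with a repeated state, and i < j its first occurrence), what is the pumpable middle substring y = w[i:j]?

State sequence: A -c-> E -d-> D -c-> G -c-> C -d-> G -c-> C -d-> G -c-> C -d-> G -c-> C
First repeat at step 5: G was already visited.

So i = 3, j = 5, giving x = w[0:3] = cdc, y = w[3:5] = cd, z = w[5:10] = cdcdc.
Check: |xy| = 5 ≤ 7 and |y| = 2 ≥ 1. Reading y takes M from G back to G, so every xyⁱz is accepted.

cd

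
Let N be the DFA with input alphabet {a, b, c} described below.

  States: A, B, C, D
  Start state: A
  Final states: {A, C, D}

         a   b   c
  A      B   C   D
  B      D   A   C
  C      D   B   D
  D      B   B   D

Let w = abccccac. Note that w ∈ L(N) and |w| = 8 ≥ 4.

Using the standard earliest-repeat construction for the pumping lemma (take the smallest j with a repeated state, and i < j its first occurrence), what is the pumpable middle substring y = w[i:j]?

ab

Run of N on w = a b c c c c a c:
  step 0: A  (start)
  step 1: B  (read a: A→B)
  step 2: A  (read b: B→A)   ← first repeat (A seen earlier)
  step 3: D  (read c: A→D)
  step 4: D  (read c: D→D)
  step 5: D  (read c: D→D)
  step 6: D  (read c: D→D)
  step 7: B  (read a: D→B)
  step 8: C  (read c: B→C)

So i = 0, j = 2, giving x = w[0:0] = ε, y = w[0:2] = ab, z = w[2:8] = ccccac.
Check: |xy| = 2 ≤ 4 and |y| = 2 ≥ 1. Reading y takes N from A back to A, so every xyⁱz is accepted.
Pumping length from the standard proof: p = 4 (the number of states). The repeated state found above gives |xy| = j ≤ 4 and |y| = j − i ≥ 1.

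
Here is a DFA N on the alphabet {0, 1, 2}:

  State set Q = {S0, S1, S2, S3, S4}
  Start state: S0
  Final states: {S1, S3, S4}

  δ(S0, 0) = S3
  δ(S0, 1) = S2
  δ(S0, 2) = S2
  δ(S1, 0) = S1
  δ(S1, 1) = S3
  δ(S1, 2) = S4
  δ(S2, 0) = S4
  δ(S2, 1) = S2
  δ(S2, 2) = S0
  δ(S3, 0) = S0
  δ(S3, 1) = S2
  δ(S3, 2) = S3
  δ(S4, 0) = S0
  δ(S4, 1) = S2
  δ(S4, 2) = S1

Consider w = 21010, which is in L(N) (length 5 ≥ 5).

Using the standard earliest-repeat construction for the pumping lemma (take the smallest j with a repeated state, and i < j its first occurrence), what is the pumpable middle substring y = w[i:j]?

Run of N on w = 2 1 0 1 0:
  step 0: S0  (start)
  step 1: S2  (read 2: S0→S2)
  step 2: S2  (read 1: S2→S2)   ← first repeat (S2 seen earlier)
  step 3: S4  (read 0: S2→S4)
  step 4: S2  (read 1: S4→S2)
  step 5: S4  (read 0: S2→S4)

So i = 1, j = 2, giving x = w[0:1] = 2, y = w[1:2] = 1, z = w[2:5] = 010.
Check: |xy| = 2 ≤ 5 and |y| = 1 ≥ 1. Reading y takes N from S2 back to S2, so every xyⁱz is accepted.

1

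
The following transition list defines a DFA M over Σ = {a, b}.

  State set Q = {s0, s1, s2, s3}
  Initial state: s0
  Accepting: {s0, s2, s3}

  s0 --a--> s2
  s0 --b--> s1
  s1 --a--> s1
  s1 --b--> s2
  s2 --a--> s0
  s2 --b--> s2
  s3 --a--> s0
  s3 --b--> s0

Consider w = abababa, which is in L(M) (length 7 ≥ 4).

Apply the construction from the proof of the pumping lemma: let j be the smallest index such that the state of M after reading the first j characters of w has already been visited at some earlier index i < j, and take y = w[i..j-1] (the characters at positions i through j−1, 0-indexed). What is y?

State sequence: s0 -a-> s2 -b-> s2 -a-> s0 -b-> s1 -a-> s1 -b-> s2 -a-> s0
First repeat at step 2: s2 was already visited.

So i = 1, j = 2, giving x = w[0:1] = a, y = w[1:2] = b, z = w[2:7] = ababa.
Check: |xy| = 2 ≤ 4 and |y| = 1 ≥ 1. Reading y takes M from s2 back to s2, so every xyⁱz is accepted.
Since M has 4 states, any run of length ≥ 4 visits 4+1 states, so by pigeonhole some state repeats within the first 4 steps — that repeat gives the pumpable loop.

b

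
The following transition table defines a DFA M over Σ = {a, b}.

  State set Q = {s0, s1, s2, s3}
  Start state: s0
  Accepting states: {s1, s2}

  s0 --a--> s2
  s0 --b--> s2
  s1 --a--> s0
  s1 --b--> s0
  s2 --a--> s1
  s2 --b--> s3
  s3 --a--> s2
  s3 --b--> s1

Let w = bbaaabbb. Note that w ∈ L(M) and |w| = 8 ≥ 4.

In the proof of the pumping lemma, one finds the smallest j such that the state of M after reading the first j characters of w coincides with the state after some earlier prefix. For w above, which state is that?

State sequence: s0 -b-> s2 -b-> s3 -a-> s2 -a-> s1 -a-> s0 -b-> s2 -b-> s3 -b-> s1
First repeat at step 3: s2 was already visited.

The earliest repeat is at step j = 3: M is in s2, which it already visited at step i = 1.
With |Q| = 4, pigeonhole forces a state repeat no later than step 4; the substring read between the first and second visits to that state can be pumped.

s2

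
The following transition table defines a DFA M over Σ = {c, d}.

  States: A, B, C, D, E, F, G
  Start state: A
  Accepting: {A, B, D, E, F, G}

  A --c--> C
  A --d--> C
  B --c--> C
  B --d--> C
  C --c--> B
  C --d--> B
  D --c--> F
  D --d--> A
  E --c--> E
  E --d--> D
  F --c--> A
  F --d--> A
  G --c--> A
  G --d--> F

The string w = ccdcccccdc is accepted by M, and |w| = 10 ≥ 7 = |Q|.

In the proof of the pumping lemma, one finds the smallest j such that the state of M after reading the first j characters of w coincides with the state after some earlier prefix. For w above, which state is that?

C

State sequence: A -c-> C -c-> B -d-> C -c-> B -c-> C -c-> B -c-> C -c-> B -d-> C -c-> B
First repeat at step 3: C was already visited.

The earliest repeat is at step j = 3: M is in C, which it already visited at step i = 1.
With |Q| = 7, pigeonhole forces a state repeat no later than step 7; the substring read between the first and second visits to that state can be pumped.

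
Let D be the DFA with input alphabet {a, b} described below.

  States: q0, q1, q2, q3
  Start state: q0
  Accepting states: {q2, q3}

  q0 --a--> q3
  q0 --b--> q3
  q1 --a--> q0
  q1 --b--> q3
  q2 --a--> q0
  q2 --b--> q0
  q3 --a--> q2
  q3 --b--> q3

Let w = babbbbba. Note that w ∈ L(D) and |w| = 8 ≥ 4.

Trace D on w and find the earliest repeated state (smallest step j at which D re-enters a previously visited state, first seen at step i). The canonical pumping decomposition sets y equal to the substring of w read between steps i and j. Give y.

bab

State sequence: q0 -b-> q3 -a-> q2 -b-> q0 -b-> q3 -b-> q3 -b-> q3 -b-> q3 -a-> q2
First repeat at step 3: q0 was already visited.

So i = 0, j = 3, giving x = w[0:0] = ε, y = w[0:3] = bab, z = w[3:8] = bbbba.
Check: |xy| = 3 ≤ 4 and |y| = 3 ≥ 1. Reading y takes D from q0 back to q0, so every xyⁱz is accepted.
Since D has 4 states, any run of length ≥ 4 visits 4+1 states, so by pigeonhole some state repeats within the first 4 steps — that repeat gives the pumpable loop.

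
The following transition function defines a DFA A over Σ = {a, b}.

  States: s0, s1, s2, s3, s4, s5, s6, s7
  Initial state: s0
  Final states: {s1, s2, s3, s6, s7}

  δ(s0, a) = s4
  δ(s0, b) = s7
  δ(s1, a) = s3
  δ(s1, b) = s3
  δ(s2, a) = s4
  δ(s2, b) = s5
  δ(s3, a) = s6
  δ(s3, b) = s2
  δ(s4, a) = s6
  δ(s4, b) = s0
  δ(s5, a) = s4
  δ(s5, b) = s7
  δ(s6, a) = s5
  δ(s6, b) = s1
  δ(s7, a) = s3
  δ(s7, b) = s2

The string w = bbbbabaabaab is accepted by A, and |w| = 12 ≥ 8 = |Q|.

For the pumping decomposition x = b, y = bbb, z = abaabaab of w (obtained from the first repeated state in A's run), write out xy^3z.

xy^3z = b·bbb·bbb·bbb·abaabaab = bbbbbbbbbbabaabaab.
Reading y = bbb takes A from s7 back to s7, so after x·y·y·y the machine is still in s7, and z then leads to the accepting state s1. Hence bbbbbbbbbbabaabaab ∈ L(A).

bbbbbbbbbbabaabaab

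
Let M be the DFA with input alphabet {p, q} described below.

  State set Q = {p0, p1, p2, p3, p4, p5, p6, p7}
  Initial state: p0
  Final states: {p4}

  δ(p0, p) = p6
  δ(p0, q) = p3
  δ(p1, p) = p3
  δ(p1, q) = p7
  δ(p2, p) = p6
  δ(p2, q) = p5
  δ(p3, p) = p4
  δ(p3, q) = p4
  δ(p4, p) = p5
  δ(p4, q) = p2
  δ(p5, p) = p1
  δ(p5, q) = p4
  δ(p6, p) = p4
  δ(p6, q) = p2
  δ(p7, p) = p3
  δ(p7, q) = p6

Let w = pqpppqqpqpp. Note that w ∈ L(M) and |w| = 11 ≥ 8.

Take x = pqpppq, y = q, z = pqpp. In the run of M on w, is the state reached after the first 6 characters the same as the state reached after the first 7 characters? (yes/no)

no

Run of M on the first 7 characters of w = p q p p p q q:
  step 0: p0  (start)
  step 1: p6  (read p: p0→p6)
  step 2: p2  (read q: p6→p2)
  step 3: p6  (read p: p2→p6)
  step 4: p4  (read p: p6→p4)
  step 5: p5  (read p: p4→p5)
  step 6: p4  (read q: p5→p4)
  step 7: p2  (read q: p4→p2)

After x (step 6): p4. After xy (step 7): p2.
They differ (p4 ≠ p2), so y is not a cycle from the state after x; this split is not the one the pumping-lemma construction produces, and pumping y need not keep the string in L(M).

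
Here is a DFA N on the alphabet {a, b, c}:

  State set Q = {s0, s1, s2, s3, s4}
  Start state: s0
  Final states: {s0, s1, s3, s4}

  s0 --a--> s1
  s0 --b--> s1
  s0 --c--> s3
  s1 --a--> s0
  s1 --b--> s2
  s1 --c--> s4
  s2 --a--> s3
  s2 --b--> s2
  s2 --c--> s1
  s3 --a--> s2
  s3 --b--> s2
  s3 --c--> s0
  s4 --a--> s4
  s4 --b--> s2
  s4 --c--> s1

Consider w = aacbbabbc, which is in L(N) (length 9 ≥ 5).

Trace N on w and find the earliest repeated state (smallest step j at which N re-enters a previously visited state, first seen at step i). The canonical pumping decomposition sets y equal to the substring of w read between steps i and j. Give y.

Run of N on w = a a c b b a b b c:
  step 0: s0  (start)
  step 1: s1  (read a: s0→s1)
  step 2: s0  (read a: s1→s0)   ← first repeat (s0 seen earlier)
  step 3: s3  (read c: s0→s3)
  step 4: s2  (read b: s3→s2)
  step 5: s2  (read b: s2→s2)
  step 6: s3  (read a: s2→s3)
  step 7: s2  (read b: s3→s2)
  step 8: s2  (read b: s2→s2)
  step 9: s1  (read c: s2→s1)

So i = 0, j = 2, giving x = w[0:0] = ε, y = w[0:2] = aa, z = w[2:9] = cbbabbc.
Check: |xy| = 2 ≤ 5 and |y| = 2 ≥ 1. Reading y takes N from s0 back to s0, so every xyⁱz is accepted.
Since N has 5 states, any run of length ≥ 5 visits 5+1 states, so by pigeonhole some state repeats within the first 5 steps — that repeat gives the pumpable loop.

aa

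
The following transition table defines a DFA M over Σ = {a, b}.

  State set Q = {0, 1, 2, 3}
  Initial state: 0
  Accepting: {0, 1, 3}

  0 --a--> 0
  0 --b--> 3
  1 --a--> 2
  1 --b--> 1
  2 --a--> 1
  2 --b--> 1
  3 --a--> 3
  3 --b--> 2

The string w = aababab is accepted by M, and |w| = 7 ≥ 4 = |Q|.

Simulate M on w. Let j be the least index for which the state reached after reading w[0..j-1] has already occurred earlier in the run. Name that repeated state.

Run of M on w = a a b a b a b:
  step 0: 0  (start)
  step 1: 0  (read a: 0→0)   ← first repeat (0 seen earlier)
  step 2: 0  (read a: 0→0)
  step 3: 3  (read b: 0→3)
  step 4: 3  (read a: 3→3)
  step 5: 2  (read b: 3→2)
  step 6: 1  (read a: 2→1)
  step 7: 1  (read b: 1→1)

The earliest repeat is at step j = 1: M is in 0, which it already visited at step i = 0.
The DFA has 4 states, so the proof of the pumping lemma guarantees a repeated state among the first 4+1 visited; the segment between the two visits is the pumpable y.

0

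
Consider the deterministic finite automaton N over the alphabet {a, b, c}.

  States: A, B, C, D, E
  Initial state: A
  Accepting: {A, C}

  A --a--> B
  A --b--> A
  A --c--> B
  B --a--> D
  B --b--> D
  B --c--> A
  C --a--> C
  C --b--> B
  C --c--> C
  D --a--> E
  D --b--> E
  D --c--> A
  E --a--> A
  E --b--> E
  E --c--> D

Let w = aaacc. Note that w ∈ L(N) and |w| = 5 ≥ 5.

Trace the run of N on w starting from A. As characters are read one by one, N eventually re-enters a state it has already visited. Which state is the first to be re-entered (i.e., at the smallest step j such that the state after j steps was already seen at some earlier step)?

D

Run of N on w = a a a c c:
  step 0: A  (start)
  step 1: B  (read a: A→B)
  step 2: D  (read a: B→D)
  step 3: E  (read a: D→E)
  step 4: D  (read c: E→D)   ← first repeat (D seen earlier)
  step 5: A  (read c: D→A)

The earliest repeat is at step j = 4: N is in D, which it already visited at step i = 2.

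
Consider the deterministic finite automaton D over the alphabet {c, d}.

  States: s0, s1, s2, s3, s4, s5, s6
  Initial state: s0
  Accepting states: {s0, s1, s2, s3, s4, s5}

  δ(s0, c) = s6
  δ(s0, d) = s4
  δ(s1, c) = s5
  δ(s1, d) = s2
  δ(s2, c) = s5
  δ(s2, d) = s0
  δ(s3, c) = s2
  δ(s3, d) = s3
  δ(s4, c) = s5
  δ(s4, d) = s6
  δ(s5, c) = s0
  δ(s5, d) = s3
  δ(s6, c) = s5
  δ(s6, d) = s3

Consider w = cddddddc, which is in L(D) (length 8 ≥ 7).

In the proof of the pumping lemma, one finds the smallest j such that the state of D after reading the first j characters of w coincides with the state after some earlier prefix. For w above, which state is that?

s3

Run of D on w = c d d d d d d c:
  step 0: s0  (start)
  step 1: s6  (read c: s0→s6)
  step 2: s3  (read d: s6→s3)
  step 3: s3  (read d: s3→s3)   ← first repeat (s3 seen earlier)
  step 4: s3  (read d: s3→s3)
  step 5: s3  (read d: s3→s3)
  step 6: s3  (read d: s3→s3)
  step 7: s3  (read d: s3→s3)
  step 8: s2  (read c: s3→s2)

The earliest repeat is at step j = 3: D is in s3, which it already visited at step i = 2.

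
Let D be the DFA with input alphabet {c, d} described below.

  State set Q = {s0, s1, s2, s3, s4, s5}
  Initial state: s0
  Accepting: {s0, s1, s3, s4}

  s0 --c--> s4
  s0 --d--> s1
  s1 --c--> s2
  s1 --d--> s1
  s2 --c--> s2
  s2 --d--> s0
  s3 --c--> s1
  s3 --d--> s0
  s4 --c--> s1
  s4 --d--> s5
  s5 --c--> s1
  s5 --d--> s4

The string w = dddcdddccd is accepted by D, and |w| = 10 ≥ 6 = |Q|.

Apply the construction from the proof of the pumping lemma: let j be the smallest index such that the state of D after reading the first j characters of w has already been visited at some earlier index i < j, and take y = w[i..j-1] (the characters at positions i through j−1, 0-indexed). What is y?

Run of D on w = d d d c d d d c c d:
  step 0: s0  (start)
  step 1: s1  (read d: s0→s1)
  step 2: s1  (read d: s1→s1)   ← first repeat (s1 seen earlier)
  step 3: s1  (read d: s1→s1)
  step 4: s2  (read c: s1→s2)
  step 5: s0  (read d: s2→s0)
  step 6: s1  (read d: s0→s1)
  step 7: s1  (read d: s1→s1)
  step 8: s2  (read c: s1→s2)
  step 9: s2  (read c: s2→s2)
  step 10: s0  (read d: s2→s0)

So i = 1, j = 2, giving x = w[0:1] = d, y = w[1:2] = d, z = w[2:10] = dcdddccd.
Check: |xy| = 2 ≤ 6 and |y| = 1 ≥ 1. Reading y takes D from s1 back to s1, so every xyⁱz is accepted.

d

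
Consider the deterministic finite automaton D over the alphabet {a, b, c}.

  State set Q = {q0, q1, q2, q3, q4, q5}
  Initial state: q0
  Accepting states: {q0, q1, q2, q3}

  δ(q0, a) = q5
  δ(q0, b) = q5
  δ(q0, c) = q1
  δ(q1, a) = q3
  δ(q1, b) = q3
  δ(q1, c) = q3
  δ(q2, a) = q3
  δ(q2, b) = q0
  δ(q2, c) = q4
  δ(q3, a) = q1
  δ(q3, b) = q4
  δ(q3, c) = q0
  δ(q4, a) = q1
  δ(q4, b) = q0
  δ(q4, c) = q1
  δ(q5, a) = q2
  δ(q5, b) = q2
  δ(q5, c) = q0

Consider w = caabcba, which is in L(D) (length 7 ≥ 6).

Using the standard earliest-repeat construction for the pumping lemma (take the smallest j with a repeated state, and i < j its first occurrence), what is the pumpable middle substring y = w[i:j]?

aa

Run of D on w = c a a b c b a:
  step 0: q0  (start)
  step 1: q1  (read c: q0→q1)
  step 2: q3  (read a: q1→q3)
  step 3: q1  (read a: q3→q1)   ← first repeat (q1 seen earlier)
  step 4: q3  (read b: q1→q3)
  step 5: q0  (read c: q3→q0)
  step 6: q5  (read b: q0→q5)
  step 7: q2  (read a: q5→q2)

So i = 1, j = 3, giving x = w[0:1] = c, y = w[1:3] = aa, z = w[3:7] = bcba.
Check: |xy| = 3 ≤ 6 and |y| = 2 ≥ 1. Reading y takes D from q1 back to q1, so every xyⁱz is accepted.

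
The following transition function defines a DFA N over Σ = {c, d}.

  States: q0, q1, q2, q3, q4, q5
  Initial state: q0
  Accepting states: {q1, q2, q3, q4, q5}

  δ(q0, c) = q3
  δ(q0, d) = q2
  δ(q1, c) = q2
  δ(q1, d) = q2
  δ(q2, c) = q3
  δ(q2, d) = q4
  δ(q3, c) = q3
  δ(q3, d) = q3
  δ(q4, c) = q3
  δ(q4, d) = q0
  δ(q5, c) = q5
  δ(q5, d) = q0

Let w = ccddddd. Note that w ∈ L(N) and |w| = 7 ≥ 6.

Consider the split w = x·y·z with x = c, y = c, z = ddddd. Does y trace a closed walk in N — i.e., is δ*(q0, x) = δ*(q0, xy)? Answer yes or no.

Run of N on the first 2 characters of w = c c:
  step 0: q0  (start)
  step 1: q3  (read c: q0→q3)
  step 2: q3  (read c: q3→q3)

After x (step 1): q3. After xy (step 2): q3.
They match, so y = c drives N around a cycle from q3 back to itself; pumping y any number of times keeps N in q3 before reading z, and xyⁱz ∈ L(N) for every i ≥ 0.

yes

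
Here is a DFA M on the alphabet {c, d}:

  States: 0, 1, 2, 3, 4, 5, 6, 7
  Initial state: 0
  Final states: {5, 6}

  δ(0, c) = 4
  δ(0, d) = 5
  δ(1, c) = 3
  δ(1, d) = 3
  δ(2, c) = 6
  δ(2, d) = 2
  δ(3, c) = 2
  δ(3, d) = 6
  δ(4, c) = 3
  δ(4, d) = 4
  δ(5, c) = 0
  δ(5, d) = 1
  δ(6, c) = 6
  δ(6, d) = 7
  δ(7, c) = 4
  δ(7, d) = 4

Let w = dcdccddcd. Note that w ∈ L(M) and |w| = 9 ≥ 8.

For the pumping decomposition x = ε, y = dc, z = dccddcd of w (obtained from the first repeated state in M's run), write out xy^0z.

xy⁰z = xz = ε·dccddcd = dccddcd.
Reading y = dc takes M from 0 back to 0, so after x the machine is still in 0, and z then leads to the accepting state 6. Hence dccddcd ∈ L(M).

dccddcd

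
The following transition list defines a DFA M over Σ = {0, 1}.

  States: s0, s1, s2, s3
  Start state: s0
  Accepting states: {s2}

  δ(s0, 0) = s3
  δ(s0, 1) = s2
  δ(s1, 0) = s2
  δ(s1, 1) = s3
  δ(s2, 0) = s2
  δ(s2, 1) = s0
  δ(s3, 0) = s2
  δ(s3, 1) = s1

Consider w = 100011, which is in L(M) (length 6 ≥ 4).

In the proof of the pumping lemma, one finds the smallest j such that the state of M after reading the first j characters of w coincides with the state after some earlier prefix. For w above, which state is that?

s2

Run of M on w = 1 0 0 0 1 1:
  step 0: s0  (start)
  step 1: s2  (read 1: s0→s2)
  step 2: s2  (read 0: s2→s2)   ← first repeat (s2 seen earlier)
  step 3: s2  (read 0: s2→s2)
  step 4: s2  (read 0: s2→s2)
  step 5: s0  (read 1: s2→s0)
  step 6: s2  (read 1: s0→s2)

The earliest repeat is at step j = 2: M is in s2, which it already visited at step i = 1.
With |Q| = 4, pigeonhole forces a state repeat no later than step 4; the substring read between the first and second visits to that state can be pumped.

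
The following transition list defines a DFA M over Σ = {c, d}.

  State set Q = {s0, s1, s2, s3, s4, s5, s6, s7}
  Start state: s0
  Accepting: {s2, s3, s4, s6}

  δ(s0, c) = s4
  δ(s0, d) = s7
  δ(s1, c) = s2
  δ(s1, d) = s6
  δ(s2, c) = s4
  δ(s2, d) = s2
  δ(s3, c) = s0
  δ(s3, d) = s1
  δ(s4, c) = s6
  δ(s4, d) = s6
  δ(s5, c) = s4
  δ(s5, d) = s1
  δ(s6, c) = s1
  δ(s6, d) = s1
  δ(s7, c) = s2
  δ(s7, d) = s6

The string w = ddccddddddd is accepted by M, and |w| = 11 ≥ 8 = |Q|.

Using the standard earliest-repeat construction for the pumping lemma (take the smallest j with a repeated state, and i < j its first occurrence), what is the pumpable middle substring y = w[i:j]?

d

State sequence: s0 -d-> s7 -d-> s6 -c-> s1 -c-> s2 -d-> s2 -d-> s2 -d-> s2 -d-> s2 -d-> s2 -d-> s2 -d-> s2
First repeat at step 5: s2 was already visited.

So i = 4, j = 5, giving x = w[0:4] = ddcc, y = w[4:5] = d, z = w[5:11] = dddddd.
Check: |xy| = 5 ≤ 8 and |y| = 1 ≥ 1. Reading y takes M from s2 back to s2, so every xyⁱz is accepted.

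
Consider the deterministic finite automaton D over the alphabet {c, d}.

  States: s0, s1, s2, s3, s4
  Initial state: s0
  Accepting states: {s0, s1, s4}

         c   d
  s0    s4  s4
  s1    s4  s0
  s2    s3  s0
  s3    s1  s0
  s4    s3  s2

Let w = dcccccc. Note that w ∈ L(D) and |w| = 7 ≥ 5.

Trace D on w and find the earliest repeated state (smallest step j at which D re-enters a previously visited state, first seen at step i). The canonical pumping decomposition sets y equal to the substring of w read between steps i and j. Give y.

State sequence: s0 -d-> s4 -c-> s3 -c-> s1 -c-> s4 -c-> s3 -c-> s1 -c-> s4
First repeat at step 4: s4 was already visited.

So i = 1, j = 4, giving x = w[0:1] = d, y = w[1:4] = ccc, z = w[4:7] = ccc.
Check: |xy| = 4 ≤ 5 and |y| = 3 ≥ 1. Reading y takes D from s4 back to s4, so every xyⁱz is accepted.
With |Q| = 5, pigeonhole forces a state repeat no later than step 5; the substring read between the first and second visits to that state can be pumped.

ccc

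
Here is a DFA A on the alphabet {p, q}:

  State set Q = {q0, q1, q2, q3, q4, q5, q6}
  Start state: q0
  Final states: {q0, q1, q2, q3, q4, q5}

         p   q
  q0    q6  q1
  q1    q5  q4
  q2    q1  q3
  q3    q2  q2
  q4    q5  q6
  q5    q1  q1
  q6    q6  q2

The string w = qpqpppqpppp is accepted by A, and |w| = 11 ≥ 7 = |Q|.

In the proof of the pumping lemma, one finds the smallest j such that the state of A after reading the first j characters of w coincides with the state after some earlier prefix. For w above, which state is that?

Run of A on w = q p q p p p q p p p p:
  step 0: q0  (start)
  step 1: q1  (read q: q0→q1)
  step 2: q5  (read p: q1→q5)
  step 3: q1  (read q: q5→q1)   ← first repeat (q1 seen earlier)
  step 4: q5  (read p: q1→q5)
  step 5: q1  (read p: q5→q1)
  step 6: q5  (read p: q1→q5)
  step 7: q1  (read q: q5→q1)
  step 8: q5  (read p: q1→q5)
  step 9: q1  (read p: q5→q1)
  step 10: q5  (read p: q1→q5)
  step 11: q1  (read p: q5→q1)

The earliest repeat is at step j = 3: A is in q1, which it already visited at step i = 1.
Pumping length from the standard proof: p = 7 (the number of states). The repeated state found above gives |xy| = j ≤ 7 and |y| = j − i ≥ 1.

q1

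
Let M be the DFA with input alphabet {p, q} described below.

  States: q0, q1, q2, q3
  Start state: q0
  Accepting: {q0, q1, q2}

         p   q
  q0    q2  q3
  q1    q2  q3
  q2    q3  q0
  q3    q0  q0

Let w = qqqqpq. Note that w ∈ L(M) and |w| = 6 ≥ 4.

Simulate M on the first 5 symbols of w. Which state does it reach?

q2

State sequence: q0 -q-> q3 -q-> q0 -q-> q3 -q-> q0 -p-> q2

After reading 5 characters, M is in state q2.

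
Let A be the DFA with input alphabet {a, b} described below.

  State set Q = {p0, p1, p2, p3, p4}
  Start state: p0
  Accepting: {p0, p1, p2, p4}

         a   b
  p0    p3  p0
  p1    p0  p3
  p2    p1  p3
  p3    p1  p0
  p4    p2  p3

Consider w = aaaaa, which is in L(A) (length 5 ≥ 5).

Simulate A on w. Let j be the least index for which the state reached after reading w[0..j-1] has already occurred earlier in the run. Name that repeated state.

State sequence: p0 -a-> p3 -a-> p1 -a-> p0 -a-> p3 -a-> p1
First repeat at step 3: p0 was already visited.

The earliest repeat is at step j = 3: A is in p0, which it already visited at step i = 0.
Since A has 5 states, any run of length ≥ 5 visits 5+1 states, so by pigeonhole some state repeats within the first 5 steps — that repeat gives the pumpable loop.

p0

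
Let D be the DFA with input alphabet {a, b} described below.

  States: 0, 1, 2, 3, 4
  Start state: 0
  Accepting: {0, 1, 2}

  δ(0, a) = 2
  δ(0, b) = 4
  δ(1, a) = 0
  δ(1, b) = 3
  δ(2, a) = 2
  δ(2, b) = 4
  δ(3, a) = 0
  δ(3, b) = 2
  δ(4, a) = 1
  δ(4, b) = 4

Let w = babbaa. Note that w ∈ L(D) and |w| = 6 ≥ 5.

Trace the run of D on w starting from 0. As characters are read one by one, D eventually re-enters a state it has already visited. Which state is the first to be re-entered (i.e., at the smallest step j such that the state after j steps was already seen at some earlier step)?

State sequence: 0 -b-> 4 -a-> 1 -b-> 3 -b-> 2 -a-> 2 -a-> 2
First repeat at step 5: 2 was already visited.

The earliest repeat is at step j = 5: D is in 2, which it already visited at step i = 4.
With |Q| = 5, pigeonhole forces a state repeat no later than step 5; the substring read between the first and second visits to that state can be pumped.

2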